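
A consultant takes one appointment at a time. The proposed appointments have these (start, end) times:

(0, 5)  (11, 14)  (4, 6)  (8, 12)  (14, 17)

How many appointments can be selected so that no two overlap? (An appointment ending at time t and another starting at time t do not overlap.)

Sorted by end: (0,5)  (4,6)  (8,12)  (11,14)  (14,17)
take (0,5); skip (4,6); take (8,12); take (14,17).
Selected 3 appointments.

3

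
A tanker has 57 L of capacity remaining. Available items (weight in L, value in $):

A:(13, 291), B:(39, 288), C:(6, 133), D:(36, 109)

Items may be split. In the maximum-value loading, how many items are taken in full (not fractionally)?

Sort by value per unit weight and fill in that order.
Ratios (sorted): A 22.38, C 22.17, B 7.38, D 3.03
take A (13 @ 291); take C (6 @ 133); take 38/39 of B → 280.62. Capacity used 57/57.
2 item(s) taken whole; one partial (take 38/39 of B).

2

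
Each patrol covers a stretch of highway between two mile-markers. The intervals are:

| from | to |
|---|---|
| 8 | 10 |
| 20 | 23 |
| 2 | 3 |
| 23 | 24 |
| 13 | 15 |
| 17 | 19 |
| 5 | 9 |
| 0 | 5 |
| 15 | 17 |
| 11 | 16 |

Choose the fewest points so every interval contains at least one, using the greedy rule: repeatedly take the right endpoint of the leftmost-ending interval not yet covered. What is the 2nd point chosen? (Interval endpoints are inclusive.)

Sort by right endpoint; whenever an interval is uncovered, place a point at its right end.
Sorted: [2,3] [0,5] [5,9] [8,10] [13,15] [11,16] [15,17] [17,19] [20,23] [23,24]
{[2,3],[0,5]} hit by 3; {[5,9],[8,10]} hit by 9; {[13,15],[11,16],[15,17]} hit by 15; {[17,19]} hit by 19; {[20,23],[23,24]} hit by 23.
Points: 3, 9, 15, 19, 23 (5 total).

9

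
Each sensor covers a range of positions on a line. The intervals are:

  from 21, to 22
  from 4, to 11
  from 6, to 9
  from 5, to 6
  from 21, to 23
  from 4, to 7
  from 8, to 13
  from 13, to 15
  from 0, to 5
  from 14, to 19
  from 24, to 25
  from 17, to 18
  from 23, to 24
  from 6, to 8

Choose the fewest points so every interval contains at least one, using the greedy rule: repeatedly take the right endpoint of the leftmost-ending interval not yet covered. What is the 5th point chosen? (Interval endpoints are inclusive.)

22

Process intervals by earliest right end; each time one isn't hit yet, stab at its right endpoint.
By right end: [0,5]  [5,6]  [4,7]  [6,8]  [6,9]  [4,11]  [8,13]  [13,15]  [17,18]  [14,19]  [21,22]  [21,23]  [23,24]  [24,25]
[0,5] uncovered → point at 5; [6,8] uncovered → point at 8; [13,15] uncovered → point at 15; [17,18] uncovered → point at 18; [21,22] uncovered → point at 22; [23,24] uncovered → point at 24.
Points: 5, 8, 15, 18, 22, 24 (6 total).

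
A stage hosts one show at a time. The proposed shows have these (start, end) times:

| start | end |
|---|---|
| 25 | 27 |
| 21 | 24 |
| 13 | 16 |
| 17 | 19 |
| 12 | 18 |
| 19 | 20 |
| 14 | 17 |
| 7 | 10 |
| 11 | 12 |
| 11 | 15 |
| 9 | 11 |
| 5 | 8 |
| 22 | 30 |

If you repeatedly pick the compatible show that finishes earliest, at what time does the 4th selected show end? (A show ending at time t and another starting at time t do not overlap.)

Sorted by end: (5,8)  (7,10)  (9,11)  (11,12)  (11,15)  (13,16)  (14,17)  (12,18)  (17,19)  (19,20)  (21,24)  (25,27)  (22,30)
take (5,8); skip (7,10); take (9,11); take (11,12); skip (11,15); take (13,16); take (17,19); take (19,20); take (21,24); take (25,27).
Selected: (5,8) (9,11) (11,12) (13,16) (17,19) (19,20) (21,24) (25,27)

16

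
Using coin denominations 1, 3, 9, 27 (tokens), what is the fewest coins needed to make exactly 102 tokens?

102 − 3×27→21 − 2×9→3 − 1×3→0
Total coins = 3 + 2 + 1 = 6

6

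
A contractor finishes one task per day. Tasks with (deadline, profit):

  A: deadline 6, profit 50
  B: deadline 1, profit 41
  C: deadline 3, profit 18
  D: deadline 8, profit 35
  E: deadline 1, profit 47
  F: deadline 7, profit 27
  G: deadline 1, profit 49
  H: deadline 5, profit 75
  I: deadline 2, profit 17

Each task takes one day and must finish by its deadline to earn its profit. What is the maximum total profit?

By profit: H(d5,75), A(d6,50), G(d1,49), E(d1,47), B(d1,41), D(d8,35), F(d7,27), C(d3,18), I(d2,17)
H→slot 5; A→slot 6; G→slot 1; E skipped; B skipped; D→slot 8; F→slot 7; C→slot 3; I→slot 2.
Profit = 49 + 17 + 18 + 75 + 50 + 27 + 35 = 271

271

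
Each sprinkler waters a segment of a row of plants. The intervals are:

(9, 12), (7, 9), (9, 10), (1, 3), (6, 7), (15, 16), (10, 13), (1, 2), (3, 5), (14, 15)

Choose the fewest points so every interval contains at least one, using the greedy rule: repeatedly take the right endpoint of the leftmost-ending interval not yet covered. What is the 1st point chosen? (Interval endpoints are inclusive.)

2

Sorted: [1,2] [1,3] [3,5] [6,7] [7,9] [9,10] [9,12] [10,13] [14,15] [15,16]
{[1,2],[1,3]} hit by 2; {[3,5]} hit by 5; {[6,7],[7,9]} hit by 7; {[9,10],[9,12],[10,13]} hit by 10; {[14,15],[15,16]} hit by 15.
Points: 2, 5, 7, 10, 15 (5 total).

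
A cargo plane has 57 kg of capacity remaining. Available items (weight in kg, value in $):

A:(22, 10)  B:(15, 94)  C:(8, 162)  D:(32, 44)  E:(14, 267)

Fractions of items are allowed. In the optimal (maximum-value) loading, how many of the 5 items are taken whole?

3

Order: C (162/8=20.25) > E (267/14=19.07) > B (94/15=6.27) > D (44/32=1.38) > A (10/22=0.45)
Fill: take C (8 @ 162) → take E (14 @ 267) → take B (15 @ 94) → take 20/32 of D → 27.50; 57/57 used.
3 item(s) taken whole; one partial (take 20/32 of D).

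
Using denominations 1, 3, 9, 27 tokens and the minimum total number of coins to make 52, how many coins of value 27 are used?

1

Greedy: take as many of the largest coin as possible, then repeat with the remainder.
52 − 1×27→25 − 2×9→7 − 2×3→1 − 1×1→0
Count of 27: 1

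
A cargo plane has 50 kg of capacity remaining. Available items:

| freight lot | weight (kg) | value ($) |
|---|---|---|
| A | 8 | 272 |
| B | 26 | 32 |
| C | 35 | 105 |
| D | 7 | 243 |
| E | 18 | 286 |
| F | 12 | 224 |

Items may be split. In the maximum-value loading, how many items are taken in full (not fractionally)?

4

Greedy by value/weight ratio, highest first.
Order: D (243/7=34.71) > A (272/8=34.00) > F (224/12=18.67) > E (286/18=15.89) > C (105/35=3.00) > B (32/26=1.23)
Fill: take D (7 @ 243) → take A (8 @ 272) → take F (12 @ 224) → take E (18 @ 286) → take 5/35 of C → 15.00; 50/50 used.
4 item(s) taken whole; one partial (take 5/35 of C).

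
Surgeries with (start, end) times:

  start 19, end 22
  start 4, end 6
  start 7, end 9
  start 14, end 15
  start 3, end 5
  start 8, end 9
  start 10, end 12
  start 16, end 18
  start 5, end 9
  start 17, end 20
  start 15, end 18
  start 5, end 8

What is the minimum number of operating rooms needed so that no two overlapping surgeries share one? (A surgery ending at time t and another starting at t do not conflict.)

3

Count concurrent intervals with a sweep; the peak is the room count.
starts: [3, 4, 5, 5, 7, 8, 10, 14, 15, 16, 17, 19]
ends:   [5, 6, 8, 9, 9, 9, 12, 15, 18, 18, 20, 22]
s3→1 s4→2 e5→1 s5→2 s5→3  — peak 3.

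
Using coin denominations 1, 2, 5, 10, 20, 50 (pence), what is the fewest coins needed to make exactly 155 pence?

4

155 = 3×50 + 1×5
Total coins = 3 + 1 = 4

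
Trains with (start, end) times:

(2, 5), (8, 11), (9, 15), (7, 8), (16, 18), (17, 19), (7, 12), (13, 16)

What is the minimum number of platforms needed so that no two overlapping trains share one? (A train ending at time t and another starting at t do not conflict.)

The answer is the maximum number of intervals overlapping at any instant.
starts: [2, 7, 7, 8, 9, 13, 16, 17]
ends:   [5, 8, 11, 12, 15, 16, 18, 19]
s2→1 e5→0 s7→1 s7→2 e8→1 s8→2 s9→3  — peak 3.

3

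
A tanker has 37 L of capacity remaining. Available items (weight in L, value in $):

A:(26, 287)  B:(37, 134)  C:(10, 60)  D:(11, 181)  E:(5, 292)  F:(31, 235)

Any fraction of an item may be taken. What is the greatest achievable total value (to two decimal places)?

704.81

Order: E (292/5=58.40) > D (181/11=16.45) > A (287/26=11.04) > F (235/31=7.58) > C (60/10=6.00) > B (134/37=3.62)
Fill: take E (5 @ 292) → take D (11 @ 181) → take 21/26 of A → 231.81; 37/37 used.
Total value = 704.81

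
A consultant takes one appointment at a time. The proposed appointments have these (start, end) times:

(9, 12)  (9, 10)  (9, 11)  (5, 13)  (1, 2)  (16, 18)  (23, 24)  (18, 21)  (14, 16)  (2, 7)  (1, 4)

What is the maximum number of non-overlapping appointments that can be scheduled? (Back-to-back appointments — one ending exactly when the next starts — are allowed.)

7

Greedy by earliest finish: after sorting by end time, pick each interval compatible with the last pick.
By end time: (1,2), (1,4), (2,7), (9,10), (9,11), (9,12), (5,13), (14,16), (16,18), (18,21), (23,24).
Pick (1,2); next start ≥ 2 → (2,7); next start ≥ 7 → (9,10); next start ≥ 10 → (14,16); next start ≥ 16 → (16,18); next start ≥ 18 → (18,21); next start ≥ 21 → (23,24).
Selected 7 appointments.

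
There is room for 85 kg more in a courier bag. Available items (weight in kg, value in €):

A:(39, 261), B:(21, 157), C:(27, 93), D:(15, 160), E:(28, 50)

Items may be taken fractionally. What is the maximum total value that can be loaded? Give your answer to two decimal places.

612.44

Ratios (sorted): D 10.67, B 7.48, A 6.69, C 3.44, E 1.79
take D (15 @ 160); take B (21 @ 157); take A (39 @ 261); take 10/27 of C → 34.44. Capacity used 85/85.
Total value = 612.44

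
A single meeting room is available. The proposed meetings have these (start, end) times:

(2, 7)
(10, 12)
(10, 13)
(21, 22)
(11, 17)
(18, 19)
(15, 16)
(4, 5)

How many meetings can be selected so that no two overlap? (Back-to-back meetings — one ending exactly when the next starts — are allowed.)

5

Order by finish time; keep every interval that doesn't clash with the previous kept one.
By end time: (4,5), (2,7), (10,12), (10,13), (15,16), (11,17), (18,19), (21,22).
Pick (4,5); next start ≥ 5 → (10,12); next start ≥ 12 → (15,16); next start ≥ 16 → (18,19); next start ≥ 19 → (21,22).
Selected 5 meetings.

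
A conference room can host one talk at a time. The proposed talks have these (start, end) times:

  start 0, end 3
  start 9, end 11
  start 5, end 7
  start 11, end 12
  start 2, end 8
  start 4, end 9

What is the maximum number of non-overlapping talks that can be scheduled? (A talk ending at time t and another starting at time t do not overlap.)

Greedy by earliest finish: after sorting by end time, pick each interval compatible with the last pick.
By end time: (0,3), (5,7), (2,8), (4,9), (9,11), (11,12).
Pick (0,3); next start ≥ 3 → (5,7); next start ≥ 7 → (9,11); next start ≥ 11 → (11,12).
Selected 4 talks.

4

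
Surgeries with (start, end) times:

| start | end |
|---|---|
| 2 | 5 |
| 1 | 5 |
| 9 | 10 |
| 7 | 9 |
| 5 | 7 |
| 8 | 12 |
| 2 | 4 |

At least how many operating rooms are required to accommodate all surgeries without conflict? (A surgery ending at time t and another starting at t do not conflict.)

Count concurrent intervals with a sweep; the peak is the room count.
starts: [1, 2, 2, 5, 7, 8, 9]
ends:   [4, 5, 5, 7, 9, 10, 12]
s1→1 s2→2 s2→3  — peak 3.

3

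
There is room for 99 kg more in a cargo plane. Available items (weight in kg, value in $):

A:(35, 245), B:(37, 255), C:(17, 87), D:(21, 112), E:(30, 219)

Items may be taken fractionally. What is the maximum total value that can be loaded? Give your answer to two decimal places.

698.32

Ratios (sorted): E 7.30, A 7.00, B 6.89, D 5.33, C 5.12
take E (30 @ 219); take A (35 @ 245); take 34/37 of B → 234.32. Capacity used 99/99.
Total value = 698.32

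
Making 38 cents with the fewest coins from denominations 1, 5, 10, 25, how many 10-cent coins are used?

Use the largest denomination that fits, subtract, and repeat.
38 − 1×25→13 − 1×10→3 − 3×1→0
Count of 10: 1

1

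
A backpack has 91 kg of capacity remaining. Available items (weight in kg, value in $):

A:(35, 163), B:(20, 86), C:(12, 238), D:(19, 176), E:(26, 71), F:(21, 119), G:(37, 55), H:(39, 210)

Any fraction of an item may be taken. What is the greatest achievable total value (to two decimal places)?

743.00

Sort by value per unit weight and fill in that order.
Order: C (238/12=19.83) > D (176/19=9.26) > F (119/21=5.67) > H (210/39=5.38) > A (163/35=4.66) > B (86/20=4.30) > E (71/26=2.73) > G (55/37=1.49)
Fill: take C (12 @ 238) → take D (19 @ 176) → take F (21 @ 119) → take H (39 @ 210); 91/91 used.
Total value = 743.00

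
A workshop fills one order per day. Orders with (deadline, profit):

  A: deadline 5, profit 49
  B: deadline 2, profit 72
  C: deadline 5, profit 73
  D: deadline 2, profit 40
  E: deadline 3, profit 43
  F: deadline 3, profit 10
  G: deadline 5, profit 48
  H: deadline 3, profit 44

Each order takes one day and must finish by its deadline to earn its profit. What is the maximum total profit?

Profit order: C=73 B=72 A=49 G=48 H=44 E=43 D=40 F=10
Assign: C→slot 5, B→slot 2, A→slot 4, G→slot 3, H→slot 1, E skipped, D skipped, F skipped.
Slots: [1:H] [2:B] [3:G] [4:A] [5:C]
Profit = 44 + 72 + 48 + 49 + 73 = 286

286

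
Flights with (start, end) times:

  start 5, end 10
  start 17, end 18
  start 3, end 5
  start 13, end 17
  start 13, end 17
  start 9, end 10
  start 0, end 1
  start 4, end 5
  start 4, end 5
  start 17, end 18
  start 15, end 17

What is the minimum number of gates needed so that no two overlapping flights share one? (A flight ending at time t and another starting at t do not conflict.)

3

Count concurrent intervals with a sweep; the peak is the room count.
starts: [0, 3, 4, 4, 5, 9, 13, 13, 15, 17, 17]
ends:   [1, 5, 5, 5, 10, 10, 17, 17, 17, 18, 18]
s0→1 e1→0 s3→1 s4→2 s4→3  — peak 3.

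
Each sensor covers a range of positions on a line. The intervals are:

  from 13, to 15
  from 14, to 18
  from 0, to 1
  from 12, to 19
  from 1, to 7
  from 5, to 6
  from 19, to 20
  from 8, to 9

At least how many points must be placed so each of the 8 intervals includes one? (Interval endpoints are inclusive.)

5

By right end: [0,1]  [5,6]  [1,7]  [8,9]  [13,15]  [14,18]  [12,19]  [19,20]
[0,1] uncovered → point at 1; [5,6] uncovered → point at 6; [8,9] uncovered → point at 9; [13,15] uncovered → point at 15; [19,20] uncovered → point at 20.
Points: 1, 6, 9, 15, 20 (5 total).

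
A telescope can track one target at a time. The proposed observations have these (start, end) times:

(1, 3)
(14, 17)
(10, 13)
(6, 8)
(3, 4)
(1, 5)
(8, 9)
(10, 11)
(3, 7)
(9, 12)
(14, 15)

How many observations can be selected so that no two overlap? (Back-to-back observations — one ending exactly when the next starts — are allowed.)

Sort by end time and greedily take each interval whose start is ≥ the last chosen end.
By end time: (1,3), (3,4), (1,5), (3,7), (6,8), (8,9), (10,11), (9,12), (10,13), (14,15), (14,17).
Pick (1,3); next start ≥ 3 → (3,4); next start ≥ 4 → (6,8); next start ≥ 8 → (8,9); next start ≥ 9 → (10,11); next start ≥ 11 → (14,15).
Selected 6 observations.

6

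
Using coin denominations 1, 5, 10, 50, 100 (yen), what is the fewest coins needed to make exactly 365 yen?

6

Use the largest denomination that fits, subtract, and repeat.
365 = 3×100 + 1×50 + 1×10 + 1×5
Total coins = 3 + 1 + 1 + 1 = 6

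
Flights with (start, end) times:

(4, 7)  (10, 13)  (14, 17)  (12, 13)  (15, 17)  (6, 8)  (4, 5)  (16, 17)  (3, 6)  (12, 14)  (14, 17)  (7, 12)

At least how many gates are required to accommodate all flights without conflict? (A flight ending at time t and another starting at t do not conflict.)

4

starts: [3, 4, 4, 6, 7, 10, 12, 12, 14, 14, 15, 16]
ends:   [5, 6, 7, 8, 12, 13, 13, 14, 17, 17, 17, 17]
s3→1 s4→2 s4→3 e5→2 e6→1 s6→2 e7→1 s7→2 e8→1 s10→2 e12→1 s12→2 s12→3 e13→2 e13→1 e14→0 s14→1 s14→2 s15→3 s16→4  — peak 4.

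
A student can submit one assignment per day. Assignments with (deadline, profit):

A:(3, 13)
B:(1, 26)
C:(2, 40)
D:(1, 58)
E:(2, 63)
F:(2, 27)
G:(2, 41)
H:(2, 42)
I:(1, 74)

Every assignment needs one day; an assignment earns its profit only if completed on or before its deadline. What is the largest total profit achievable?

150

Take jobs in profit order; each goes to the latest open slot no later than its deadline.
Profit order: I=74 E=63 D=58 H=42 G=41 C=40 F=27 B=26 A=13
Assign: I→slot 1, E→slot 2, D skipped, H skipped, G skipped, C skipped, F skipped, B skipped, A→slot 3.
Slots: [1:I] [2:E] [3:A]
Profit = 74 + 63 + 13 = 150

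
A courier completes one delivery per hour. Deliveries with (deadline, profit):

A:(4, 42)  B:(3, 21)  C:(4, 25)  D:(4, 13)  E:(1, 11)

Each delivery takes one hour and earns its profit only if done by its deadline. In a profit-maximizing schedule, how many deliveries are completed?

By profit: A(d4,42), C(d4,25), B(d3,21), D(d4,13), E(d1,11)
A→slot 4; C→slot 3; B→slot 2; D→slot 1; E skipped.
4 of 5 scheduled.

4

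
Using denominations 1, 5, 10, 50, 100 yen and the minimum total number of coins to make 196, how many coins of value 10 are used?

Use the largest denomination that fits, subtract, and repeat.
196 − 1×100→96 − 1×50→46 − 4×10→6 − 1×5→1 − 1×1→0
Count of 10: 4

4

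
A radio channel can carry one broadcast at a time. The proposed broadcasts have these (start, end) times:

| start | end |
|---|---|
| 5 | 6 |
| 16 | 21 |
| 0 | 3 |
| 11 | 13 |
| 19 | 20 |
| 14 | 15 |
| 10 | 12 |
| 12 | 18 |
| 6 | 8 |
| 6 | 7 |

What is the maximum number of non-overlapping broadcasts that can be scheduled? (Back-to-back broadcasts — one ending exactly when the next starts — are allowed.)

Greedy by earliest finish: after sorting by end time, pick each interval compatible with the last pick.
Sorted by end: (0,3)  (5,6)  (6,7)  (6,8)  (10,12)  (11,13)  (14,15)  (12,18)  (19,20)  (16,21)
take (0,3); take (5,6); take (6,7); take (10,12); skip (11,13); take (14,15); take (19,20).
Selected 6 broadcasts.

6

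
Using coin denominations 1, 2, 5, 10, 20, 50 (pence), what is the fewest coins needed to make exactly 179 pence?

7

179 − 3×50→29 − 1×20→9 − 1×5→4 − 2×2→0
Total coins = 3 + 1 + 1 + 2 = 7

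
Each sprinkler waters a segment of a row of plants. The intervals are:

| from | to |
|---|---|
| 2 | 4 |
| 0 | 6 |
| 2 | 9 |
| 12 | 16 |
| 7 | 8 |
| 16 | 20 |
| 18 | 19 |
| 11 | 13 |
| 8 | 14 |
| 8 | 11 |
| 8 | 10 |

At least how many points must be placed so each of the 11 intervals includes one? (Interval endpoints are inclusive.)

4

Process intervals by earliest right end; each time one isn't hit yet, stab at its right endpoint.
By right end: [2,4]  [0,6]  [7,8]  [2,9]  [8,10]  [8,11]  [11,13]  [8,14]  [12,16]  [18,19]  [16,20]
[2,4] uncovered → point at 4; [7,8] uncovered → point at 8; [11,13] uncovered → point at 13; [18,19] uncovered → point at 19.
Points: 4, 8, 13, 19 (4 total).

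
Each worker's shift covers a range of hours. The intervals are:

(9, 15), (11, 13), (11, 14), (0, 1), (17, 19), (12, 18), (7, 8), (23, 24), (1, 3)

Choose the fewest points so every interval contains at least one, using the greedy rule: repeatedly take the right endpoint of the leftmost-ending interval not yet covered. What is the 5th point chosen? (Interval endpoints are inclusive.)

Process intervals by earliest right end; each time one isn't hit yet, stab at its right endpoint.
By right end: [0,1]  [1,3]  [7,8]  [11,13]  [11,14]  [9,15]  [12,18]  [17,19]  [23,24]
[0,1] uncovered → point at 1; [7,8] uncovered → point at 8; [11,13] uncovered → point at 13; [17,19] uncovered → point at 19; [23,24] uncovered → point at 24.
Points: 1, 8, 13, 19, 24 (5 total).

24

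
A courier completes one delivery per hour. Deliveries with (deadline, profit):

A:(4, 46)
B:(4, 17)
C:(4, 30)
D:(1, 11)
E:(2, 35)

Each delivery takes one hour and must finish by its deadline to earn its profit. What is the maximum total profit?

128

Take jobs in profit order; each goes to the latest open slot no later than its deadline.
Profit order: A=46 E=35 C=30 B=17 D=11
Assign: A→slot 4, E→slot 2, C→slot 3, B→slot 1, D skipped.
Slots: [1:B] [2:E] [3:C] [4:A]
Profit = 17 + 35 + 30 + 46 = 128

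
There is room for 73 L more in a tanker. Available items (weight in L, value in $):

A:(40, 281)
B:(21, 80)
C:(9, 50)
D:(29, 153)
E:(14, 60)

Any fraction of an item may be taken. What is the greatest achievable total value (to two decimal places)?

457.62

Greedy by value/weight ratio, highest first.
Ratios (sorted): A 7.03, C 5.56, D 5.28, E 4.29, B 3.81
take A (40 @ 281); take C (9 @ 50); take 24/29 of D → 126.62. Capacity used 73/73.
Total value = 457.62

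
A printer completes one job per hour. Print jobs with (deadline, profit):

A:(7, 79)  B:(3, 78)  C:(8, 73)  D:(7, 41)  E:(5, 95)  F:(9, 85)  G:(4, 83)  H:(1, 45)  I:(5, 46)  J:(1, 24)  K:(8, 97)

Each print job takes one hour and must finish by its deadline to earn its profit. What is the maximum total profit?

681

Profit order: K=97 E=95 F=85 G=83 A=79 B=78 C=73 I=46 H=45 D=41 J=24
Assign: K→slot 8, E→slot 5, F→slot 9, G→slot 4, A→slot 7, B→slot 3, C→slot 6, I→slot 2, H→slot 1, D skipped, J skipped.
Slots: [1:H] [2:I] [3:B] [4:G] [5:E] [6:C] [7:A] [8:K] [9:F]
Profit = 45 + 46 + 78 + 83 + 95 + 73 + 79 + 97 + 85 = 681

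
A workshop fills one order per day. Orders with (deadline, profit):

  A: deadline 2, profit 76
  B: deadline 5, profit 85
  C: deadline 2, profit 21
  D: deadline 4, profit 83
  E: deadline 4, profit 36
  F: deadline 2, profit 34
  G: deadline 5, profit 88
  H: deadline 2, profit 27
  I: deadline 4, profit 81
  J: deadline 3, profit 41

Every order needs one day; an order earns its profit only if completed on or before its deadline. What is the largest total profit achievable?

413

Sort by profit descending; place each in the latest free slot ≤ its deadline.
Profit order: G=88 B=85 D=83 I=81 A=76 J=41 E=36 F=34 H=27 C=21
Assign: G→slot 5, B→slot 4, D→slot 3, I→slot 2, A→slot 1, J skipped, E skipped, F skipped, H skipped, C skipped.
Slots: [1:A] [2:I] [3:D] [4:B] [5:G]
Profit = 76 + 81 + 83 + 85 + 88 = 413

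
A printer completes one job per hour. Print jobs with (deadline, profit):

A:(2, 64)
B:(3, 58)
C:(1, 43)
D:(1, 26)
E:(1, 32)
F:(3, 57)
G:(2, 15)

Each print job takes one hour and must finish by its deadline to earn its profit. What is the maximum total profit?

By profit: A(d2,64), B(d3,58), F(d3,57), C(d1,43), E(d1,32), D(d1,26), G(d2,15)
A→slot 2; B→slot 3; F→slot 1; C skipped; E skipped; D skipped; G skipped.
Profit = 57 + 64 + 58 = 179

179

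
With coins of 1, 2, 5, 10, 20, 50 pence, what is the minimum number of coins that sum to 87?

87 − 1×50→37 − 1×20→17 − 1×10→7 − 1×5→2 − 1×2→0
Total coins = 1 + 1 + 1 + 1 + 1 = 5

5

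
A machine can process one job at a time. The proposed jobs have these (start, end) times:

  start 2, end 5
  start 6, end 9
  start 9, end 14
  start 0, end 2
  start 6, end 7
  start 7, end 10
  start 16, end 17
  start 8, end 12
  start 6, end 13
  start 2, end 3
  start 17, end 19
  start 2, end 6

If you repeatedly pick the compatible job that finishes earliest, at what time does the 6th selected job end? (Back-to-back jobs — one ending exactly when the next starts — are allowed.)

Sorted by end: (0,2)  (2,3)  (2,5)  (2,6)  (6,7)  (6,9)  (7,10)  (8,12)  (6,13)  (9,14)  (16,17)  (17,19)
take (0,2); take (2,3); skip (2,5); take (6,7); take (7,10); skip (6,13); take (16,17); take (17,19).
Selected: (0,2) (2,3) (6,7) (7,10) (16,17) (17,19)

19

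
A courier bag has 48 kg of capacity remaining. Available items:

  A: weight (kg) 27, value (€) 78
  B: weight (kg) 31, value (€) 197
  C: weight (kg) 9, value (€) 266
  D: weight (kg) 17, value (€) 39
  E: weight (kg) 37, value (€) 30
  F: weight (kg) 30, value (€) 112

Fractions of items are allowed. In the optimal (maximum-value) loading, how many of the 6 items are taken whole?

2

Greedy by value/weight ratio, highest first.
Order: C (266/9=29.56) > B (197/31=6.35) > F (112/30=3.73) > A (78/27=2.89) > D (39/17=2.29) > E (30/37=0.81)
Fill: take C (9 @ 266) → take B (31 @ 197) → take 8/30 of F → 29.87; 48/48 used.
2 item(s) taken whole; one partial (take 8/30 of F).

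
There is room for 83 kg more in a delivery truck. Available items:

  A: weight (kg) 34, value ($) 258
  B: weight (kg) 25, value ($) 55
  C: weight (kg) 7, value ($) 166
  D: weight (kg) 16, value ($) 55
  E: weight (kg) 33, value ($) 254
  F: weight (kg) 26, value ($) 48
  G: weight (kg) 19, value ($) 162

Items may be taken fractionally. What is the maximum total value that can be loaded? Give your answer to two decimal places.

Sort by value per unit weight and fill in that order.
Ratios (sorted): C 23.71, G 8.53, E 7.70, A 7.59, D 3.44, B 2.20, F 1.85
take C (7 @ 166); take G (19 @ 162); take E (33 @ 254); take 24/34 of A → 182.12. Capacity used 83/83.
Total value = 764.12

764.12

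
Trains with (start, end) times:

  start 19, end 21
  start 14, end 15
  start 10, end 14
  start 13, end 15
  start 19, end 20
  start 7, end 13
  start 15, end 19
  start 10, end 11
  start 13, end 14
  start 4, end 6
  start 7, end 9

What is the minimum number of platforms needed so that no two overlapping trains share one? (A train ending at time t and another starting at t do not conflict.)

3

Count concurrent intervals with a sweep; the peak is the room count.
Events (time:±→running): 4:+→1 6:-→0 7:+→1 7:+→2 9:-→1 10:+→2 10:+→3 … peak 3.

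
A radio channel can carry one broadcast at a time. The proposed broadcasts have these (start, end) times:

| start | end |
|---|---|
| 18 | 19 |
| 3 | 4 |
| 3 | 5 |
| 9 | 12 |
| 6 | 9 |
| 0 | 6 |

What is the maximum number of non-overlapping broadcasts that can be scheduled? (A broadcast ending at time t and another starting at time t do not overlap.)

Order by finish time; keep every interval that doesn't clash with the previous kept one.
By end time: (3,4), (3,5), (0,6), (6,9), (9,12), (18,19).
Pick (3,4); next start ≥ 4 → (6,9); next start ≥ 9 → (9,12); next start ≥ 12 → (18,19).
Selected 4 broadcasts.

4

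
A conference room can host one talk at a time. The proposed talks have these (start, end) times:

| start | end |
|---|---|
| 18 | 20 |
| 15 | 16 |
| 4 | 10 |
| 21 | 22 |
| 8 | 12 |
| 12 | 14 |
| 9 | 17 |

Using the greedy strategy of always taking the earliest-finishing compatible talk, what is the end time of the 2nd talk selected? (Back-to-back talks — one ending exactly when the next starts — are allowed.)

Order by finish time; keep every interval that doesn't clash with the previous kept one.
Sorted by end: (4,10)  (8,12)  (12,14)  (15,16)  (9,17)  (18,20)  (21,22)
take (4,10); skip (8,12); take (12,14); take (15,16); skip (9,17); take (18,20); take (21,22).
Selected: (4,10) (12,14) (15,16) (18,20) (21,22)

14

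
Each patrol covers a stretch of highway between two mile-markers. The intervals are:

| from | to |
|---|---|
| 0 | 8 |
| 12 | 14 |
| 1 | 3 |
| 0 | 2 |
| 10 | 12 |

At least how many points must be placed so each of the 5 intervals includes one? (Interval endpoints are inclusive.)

2

Sort by right endpoint; whenever an interval is uncovered, place a point at its right end.
By right end: [0,2]  [1,3]  [0,8]  [10,12]  [12,14]
[0,2] uncovered → point at 2; [10,12] uncovered → point at 12.
Points: 2, 12 (2 total).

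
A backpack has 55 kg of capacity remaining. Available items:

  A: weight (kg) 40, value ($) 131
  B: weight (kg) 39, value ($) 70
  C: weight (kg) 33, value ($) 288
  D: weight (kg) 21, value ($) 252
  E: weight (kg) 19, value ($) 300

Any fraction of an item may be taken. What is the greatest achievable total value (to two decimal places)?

Order: E (300/19=15.79) > D (252/21=12.00) > C (288/33=8.73) > A (131/40=3.27) > B (70/39=1.79)
Fill: take E (19 @ 300) → take D (21 @ 252) → take 15/33 of C → 130.91; 55/55 used.
Total value = 682.91

682.91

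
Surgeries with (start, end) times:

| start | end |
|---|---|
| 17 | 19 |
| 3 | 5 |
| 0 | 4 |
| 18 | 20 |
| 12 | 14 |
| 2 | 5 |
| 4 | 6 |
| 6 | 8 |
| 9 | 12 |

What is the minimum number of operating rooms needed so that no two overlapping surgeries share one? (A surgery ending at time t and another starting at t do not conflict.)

starts: [0, 2, 3, 4, 6, 9, 12, 17, 18]
ends:   [4, 5, 5, 6, 8, 12, 14, 19, 20]
s0→1 s2→2 s3→3  — peak 3.

3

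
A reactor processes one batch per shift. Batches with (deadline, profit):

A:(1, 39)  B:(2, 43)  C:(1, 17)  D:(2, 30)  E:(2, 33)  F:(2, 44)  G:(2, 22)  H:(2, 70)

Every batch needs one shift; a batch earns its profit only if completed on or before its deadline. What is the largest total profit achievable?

By profit: H(d2,70), F(d2,44), B(d2,43), A(d1,39), E(d2,33), D(d2,30), G(d2,22), C(d1,17)
H→slot 2; F→slot 1; B skipped; A skipped; E skipped; D skipped; G skipped; C skipped.
Profit = 44 + 70 = 114

114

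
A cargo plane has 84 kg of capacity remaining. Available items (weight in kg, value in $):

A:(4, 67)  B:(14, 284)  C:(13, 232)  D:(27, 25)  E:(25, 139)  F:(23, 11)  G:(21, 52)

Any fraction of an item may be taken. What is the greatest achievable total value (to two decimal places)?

780.48

Ratios (sorted): B 20.29, C 17.85, A 16.75, E 5.56, G 2.48, D 0.93, F 0.48
take B (14 @ 284); take C (13 @ 232); take A (4 @ 67); take E (25 @ 139); take G (21 @ 52); take 7/27 of D → 6.48. Capacity used 84/84.
Total value = 780.48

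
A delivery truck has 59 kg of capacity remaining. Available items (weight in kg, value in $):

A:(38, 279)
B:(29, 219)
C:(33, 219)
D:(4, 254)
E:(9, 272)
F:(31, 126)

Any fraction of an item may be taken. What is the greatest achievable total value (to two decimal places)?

869.82

Ratios (sorted): D 63.50, E 30.22, B 7.55, A 7.34, C 6.64, F 4.06
take D (4 @ 254); take E (9 @ 272); take B (29 @ 219); take 17/38 of A → 124.82. Capacity used 59/59.
Total value = 869.82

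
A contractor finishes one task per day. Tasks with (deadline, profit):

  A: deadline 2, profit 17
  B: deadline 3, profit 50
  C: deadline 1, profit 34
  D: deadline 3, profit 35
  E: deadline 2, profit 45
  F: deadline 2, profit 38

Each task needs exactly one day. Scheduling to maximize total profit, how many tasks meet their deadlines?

3

Sort by profit descending; place each in the latest free slot ≤ its deadline.
By profit: B(d3,50), E(d2,45), F(d2,38), D(d3,35), C(d1,34), A(d2,17)
B→slot 3; E→slot 2; F→slot 1; D skipped; C skipped; A skipped.
3 of 6 scheduled.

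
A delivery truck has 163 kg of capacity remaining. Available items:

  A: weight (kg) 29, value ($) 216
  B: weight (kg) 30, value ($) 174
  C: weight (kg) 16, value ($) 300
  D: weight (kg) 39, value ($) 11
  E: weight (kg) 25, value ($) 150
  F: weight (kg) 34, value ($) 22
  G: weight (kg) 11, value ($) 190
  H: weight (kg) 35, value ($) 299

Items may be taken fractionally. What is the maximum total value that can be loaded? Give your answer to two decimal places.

Sort by value per unit weight and fill in that order.
Ratios (sorted): C 18.75, G 17.27, H 8.54, A 7.45, E 6.00, B 5.80, F 0.65, D 0.28
take C (16 @ 300); take G (11 @ 190); take H (35 @ 299); take A (29 @ 216); take E (25 @ 150); take B (30 @ 174); take 17/34 of F → 11.00. Capacity used 163/163.
Total value = 1340.00

1340.00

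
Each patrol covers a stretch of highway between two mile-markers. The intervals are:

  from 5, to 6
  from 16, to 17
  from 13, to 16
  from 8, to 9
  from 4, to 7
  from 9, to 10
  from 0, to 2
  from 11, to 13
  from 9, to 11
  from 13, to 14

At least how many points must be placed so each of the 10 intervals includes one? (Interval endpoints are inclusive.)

Process intervals by earliest right end; each time one isn't hit yet, stab at its right endpoint.
Sorted: [0,2] [5,6] [4,7] [8,9] [9,10] [9,11] [11,13] [13,14] [13,16] [16,17]
{[0,2]} hit by 2; {[5,6],[4,7]} hit by 6; {[8,9],[9,10],[9,11]} hit by 9; {[11,13],[13,14],[13,16]} hit by 13; {[16,17]} hit by 17.
Points: 2, 6, 9, 13, 17 (5 total).

5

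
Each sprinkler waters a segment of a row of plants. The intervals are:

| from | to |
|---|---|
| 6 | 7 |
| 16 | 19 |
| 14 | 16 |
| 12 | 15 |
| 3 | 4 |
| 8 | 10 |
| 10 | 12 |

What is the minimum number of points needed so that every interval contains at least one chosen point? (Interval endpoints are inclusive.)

Process intervals by earliest right end; each time one isn't hit yet, stab at its right endpoint.
By right end: [3,4]  [6,7]  [8,10]  [10,12]  [12,15]  [14,16]  [16,19]
[3,4] uncovered → point at 4; [6,7] uncovered → point at 7; [8,10] uncovered → point at 10; [12,15] uncovered → point at 15; [16,19] uncovered → point at 19.
Points: 4, 7, 10, 15, 19 (5 total).

5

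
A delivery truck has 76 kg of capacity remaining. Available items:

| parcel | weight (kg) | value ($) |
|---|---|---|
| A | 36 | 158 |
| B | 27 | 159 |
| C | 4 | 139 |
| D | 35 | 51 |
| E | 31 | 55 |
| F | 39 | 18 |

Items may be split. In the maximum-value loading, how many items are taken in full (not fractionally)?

Greedy by value/weight ratio, highest first.
Ratios (sorted): C 34.75, B 5.89, A 4.39, E 1.77, D 1.46, F 0.46
take C (4 @ 139); take B (27 @ 159); take A (36 @ 158); take 9/31 of E → 15.97. Capacity used 76/76.
3 item(s) taken whole; one partial (take 9/31 of E).

3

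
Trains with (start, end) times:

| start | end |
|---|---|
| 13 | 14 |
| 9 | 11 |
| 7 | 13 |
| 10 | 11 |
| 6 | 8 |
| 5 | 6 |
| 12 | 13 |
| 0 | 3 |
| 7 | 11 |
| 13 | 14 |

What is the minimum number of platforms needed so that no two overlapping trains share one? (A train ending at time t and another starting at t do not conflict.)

4

Count concurrent intervals with a sweep; the peak is the room count.
Events (time:±→running): 0:+→1 3:-→0 5:+→1 6:-→0 6:+→1 7:+→2 7:+→3 8:-→2 9:+→3 10:+→4 … peak 4.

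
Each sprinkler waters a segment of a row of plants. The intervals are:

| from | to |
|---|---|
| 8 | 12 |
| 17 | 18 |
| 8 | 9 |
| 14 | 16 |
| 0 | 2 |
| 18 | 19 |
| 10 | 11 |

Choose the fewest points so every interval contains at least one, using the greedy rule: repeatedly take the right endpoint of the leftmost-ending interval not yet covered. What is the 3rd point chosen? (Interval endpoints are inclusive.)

Sort by right endpoint; whenever an interval is uncovered, place a point at its right end.
By right end: [0,2]  [8,9]  [10,11]  [8,12]  [14,16]  [17,18]  [18,19]
[0,2] uncovered → point at 2; [8,9] uncovered → point at 9; [10,11] uncovered → point at 11; [14,16] uncovered → point at 16; [17,18] uncovered → point at 18.
Points: 2, 9, 11, 16, 18 (5 total).

11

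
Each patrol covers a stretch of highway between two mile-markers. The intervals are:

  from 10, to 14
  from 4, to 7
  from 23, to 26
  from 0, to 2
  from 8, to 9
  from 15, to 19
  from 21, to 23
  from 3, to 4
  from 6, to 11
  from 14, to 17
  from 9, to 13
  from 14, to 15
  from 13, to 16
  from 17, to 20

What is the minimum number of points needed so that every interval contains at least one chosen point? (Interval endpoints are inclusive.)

By right end: [0,2]  [3,4]  [4,7]  [8,9]  [6,11]  [9,13]  [10,14]  [14,15]  [13,16]  [14,17]  [15,19]  [17,20]  [21,23]  [23,26]
[0,2] uncovered → point at 2; [3,4] uncovered → point at 4; [8,9] uncovered → point at 9; [10,14] uncovered → point at 14; [15,19] uncovered → point at 19; [21,23] uncovered → point at 23.
Points: 2, 4, 9, 14, 19, 23 (6 total).

6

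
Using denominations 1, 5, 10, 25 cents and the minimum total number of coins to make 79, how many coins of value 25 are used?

Greedy: take as many of the largest coin as possible, then repeat with the remainder.
79 = 3×25 + 4×1
Count of 25: 3

3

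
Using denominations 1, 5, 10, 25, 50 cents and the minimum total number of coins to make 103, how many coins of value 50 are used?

2

Greedy: take as many of the largest coin as possible, then repeat with the remainder.
103 = 2×50 + 3×1
Count of 50: 2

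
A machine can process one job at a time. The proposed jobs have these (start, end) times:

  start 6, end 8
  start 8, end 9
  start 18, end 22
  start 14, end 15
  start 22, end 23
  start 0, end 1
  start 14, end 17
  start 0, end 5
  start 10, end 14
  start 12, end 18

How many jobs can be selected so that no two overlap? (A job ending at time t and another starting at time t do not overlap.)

Order by finish time; keep every interval that doesn't clash with the previous kept one.
By end time: (0,1), (0,5), (6,8), (8,9), (10,14), (14,15), (14,17), (12,18), (18,22), (22,23).
Pick (0,1); next start ≥ 1 → (6,8); next start ≥ 8 → (8,9); next start ≥ 9 → (10,14); next start ≥ 14 → (14,15); next start ≥ 15 → (18,22); next start ≥ 22 → (22,23).
Selected 7 jobs.

7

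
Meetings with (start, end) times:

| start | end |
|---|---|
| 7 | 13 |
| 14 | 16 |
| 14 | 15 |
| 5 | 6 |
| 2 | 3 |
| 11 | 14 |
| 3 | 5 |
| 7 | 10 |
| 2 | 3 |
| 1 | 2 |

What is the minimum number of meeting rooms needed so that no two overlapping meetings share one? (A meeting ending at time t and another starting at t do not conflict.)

2

The answer is the maximum number of intervals overlapping at any instant.
starts: [1, 2, 2, 3, 5, 7, 7, 11, 14, 14]
ends:   [2, 3, 3, 5, 6, 10, 13, 14, 15, 16]
s1→1 e2→0 s2→1 s2→2  — peak 2.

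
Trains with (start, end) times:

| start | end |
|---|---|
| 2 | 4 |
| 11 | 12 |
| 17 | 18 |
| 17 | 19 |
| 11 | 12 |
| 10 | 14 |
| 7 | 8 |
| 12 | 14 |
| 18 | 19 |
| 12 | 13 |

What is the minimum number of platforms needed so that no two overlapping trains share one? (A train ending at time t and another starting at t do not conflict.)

3

Count concurrent intervals with a sweep; the peak is the room count.
Events (time:±→running): 2:+→1 4:-→0 7:+→1 8:-→0 10:+→1 11:+→2 11:+→3 … peak 3.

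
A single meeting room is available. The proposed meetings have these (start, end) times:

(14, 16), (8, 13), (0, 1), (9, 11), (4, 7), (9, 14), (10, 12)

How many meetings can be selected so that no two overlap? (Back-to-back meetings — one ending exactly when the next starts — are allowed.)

4

Greedy by earliest finish: after sorting by end time, pick each interval compatible with the last pick.
By end time: (0,1), (4,7), (9,11), (10,12), (8,13), (9,14), (14,16).
Pick (0,1); next start ≥ 1 → (4,7); next start ≥ 7 → (9,11); next start ≥ 11 → (14,16).
Selected 4 meetings.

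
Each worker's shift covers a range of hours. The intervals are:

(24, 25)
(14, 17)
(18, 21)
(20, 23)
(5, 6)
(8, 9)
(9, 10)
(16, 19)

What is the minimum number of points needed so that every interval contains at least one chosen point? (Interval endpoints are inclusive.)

5

Sort by right endpoint; whenever an interval is uncovered, place a point at its right end.
By right end: [5,6]  [8,9]  [9,10]  [14,17]  [16,19]  [18,21]  [20,23]  [24,25]
[5,6] uncovered → point at 6; [8,9] uncovered → point at 9; [14,17] uncovered → point at 17; [18,21] uncovered → point at 21; [24,25] uncovered → point at 25.
Points: 6, 9, 17, 21, 25 (5 total).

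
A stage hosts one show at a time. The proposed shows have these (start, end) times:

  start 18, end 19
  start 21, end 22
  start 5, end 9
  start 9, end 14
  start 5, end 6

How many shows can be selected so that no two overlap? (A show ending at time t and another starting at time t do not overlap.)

4

Order by finish time; keep every interval that doesn't clash with the previous kept one.
By end time: (5,6), (5,9), (9,14), (18,19), (21,22).
Pick (5,6); next start ≥ 6 → (9,14); next start ≥ 14 → (18,19); next start ≥ 19 → (21,22).
Selected 4 shows.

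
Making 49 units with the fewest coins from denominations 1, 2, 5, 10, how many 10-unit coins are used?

4

Use the largest denomination that fits, subtract, and repeat.
49 = 4×10 + 1×5 + 2×2
Count of 10: 4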